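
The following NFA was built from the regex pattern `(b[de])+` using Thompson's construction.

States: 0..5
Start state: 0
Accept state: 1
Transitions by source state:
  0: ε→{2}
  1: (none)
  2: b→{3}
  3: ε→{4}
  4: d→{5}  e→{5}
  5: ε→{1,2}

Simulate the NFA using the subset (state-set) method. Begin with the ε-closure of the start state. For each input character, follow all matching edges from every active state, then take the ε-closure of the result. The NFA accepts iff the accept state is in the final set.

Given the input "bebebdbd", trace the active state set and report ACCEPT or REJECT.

Answer: ACCEPT

Trace:
initial (ε-close {0}): {0,2}
'b' @ 1: {3,4}
'e' @ 2: {1,2,5}  ✓accept
'b' @ 3: {3,4}
'e' @ 4: {1,2,5}  ✓accept
'b' @ 5: {3,4}
'd' @ 6: {1,2,5}  ✓accept
'b' @ 7: {3,4}
'd' @ 8: {1,2,5}  ✓accept
final: {1,2,5}; accept 1 in set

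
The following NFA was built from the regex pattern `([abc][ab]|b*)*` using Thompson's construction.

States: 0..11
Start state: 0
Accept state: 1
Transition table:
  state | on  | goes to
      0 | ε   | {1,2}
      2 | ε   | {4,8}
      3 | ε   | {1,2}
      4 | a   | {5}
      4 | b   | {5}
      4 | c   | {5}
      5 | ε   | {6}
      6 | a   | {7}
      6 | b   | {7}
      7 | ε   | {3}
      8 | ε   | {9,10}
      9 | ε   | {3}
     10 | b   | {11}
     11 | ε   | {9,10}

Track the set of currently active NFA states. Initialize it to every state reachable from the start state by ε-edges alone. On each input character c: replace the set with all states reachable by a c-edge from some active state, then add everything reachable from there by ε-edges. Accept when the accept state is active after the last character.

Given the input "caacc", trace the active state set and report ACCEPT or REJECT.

Answer: REJECT

Steps:
start: ε-closure({0}) = {0,1,2,3,4,8,9,10}
'c' @ 1: {5,6}
'a' @ 2: {1,2,3,4,7,8,9,10}  [accepting]
'a' @ 3: {5,6}
'c' @ 4: {}  — no active states
rest 'c' ignored (set empty)
end set {} — state 1 not in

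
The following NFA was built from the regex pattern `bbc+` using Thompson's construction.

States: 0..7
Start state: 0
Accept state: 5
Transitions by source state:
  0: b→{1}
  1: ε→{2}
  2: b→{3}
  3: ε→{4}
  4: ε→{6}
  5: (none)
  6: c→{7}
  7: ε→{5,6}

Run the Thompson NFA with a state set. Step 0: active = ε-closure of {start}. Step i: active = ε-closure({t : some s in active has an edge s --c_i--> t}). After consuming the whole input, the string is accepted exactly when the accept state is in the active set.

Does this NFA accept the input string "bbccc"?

initial (ε-close {0}): {0}
'b' @ 1: {1,2}
'b' @ 2: {3,4,6}
'c' @ 3: {5,6,7}  [accepting]
'c' @ 4: {5,6,7}  [accepting]
'c' @ 5: {5,6,7}  [accepting]
end set {5,6,7} — state 5 in

Answer: ACCEPT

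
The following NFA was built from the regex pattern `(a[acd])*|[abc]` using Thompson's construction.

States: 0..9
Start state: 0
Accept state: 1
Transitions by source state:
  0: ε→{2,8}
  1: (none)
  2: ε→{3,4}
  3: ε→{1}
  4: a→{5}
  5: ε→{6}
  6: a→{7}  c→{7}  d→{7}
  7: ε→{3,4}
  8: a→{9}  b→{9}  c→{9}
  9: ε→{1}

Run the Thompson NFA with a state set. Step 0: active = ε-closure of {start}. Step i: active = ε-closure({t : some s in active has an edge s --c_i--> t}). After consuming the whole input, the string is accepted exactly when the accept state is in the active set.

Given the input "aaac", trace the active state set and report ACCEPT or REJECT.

Answer: ACCEPT

Trace:
initial (ε-close {0}): {0,1,2,3,4,8}
'a' @ 1: {1,5,6,9}  (accept∈set)
'a' @ 2: {1,3,4,7}  (accept∈set)
'a' @ 3: {5,6}
'c' @ 4: {1,3,4,7}  (accept∈set)
after full input: {1,3,4,7}  (accept=1 in)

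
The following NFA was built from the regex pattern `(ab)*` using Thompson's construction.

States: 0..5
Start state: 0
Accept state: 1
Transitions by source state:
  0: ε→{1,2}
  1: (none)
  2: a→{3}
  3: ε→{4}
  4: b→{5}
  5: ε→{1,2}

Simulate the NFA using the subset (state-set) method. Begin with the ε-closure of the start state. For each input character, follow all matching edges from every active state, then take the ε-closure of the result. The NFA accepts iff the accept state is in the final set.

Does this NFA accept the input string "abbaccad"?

Answer: REJECT

Trace:
S₀ = ε-closure({0}) = {0,1,2}
'a' @ 1: {3,4}
'b' @ 2: {1,2,5}  ✓accept
'b' @ 3: {}  — dead — no transitions
rest 'accad' ignored (set empty)
final: {}; accept 1 not in set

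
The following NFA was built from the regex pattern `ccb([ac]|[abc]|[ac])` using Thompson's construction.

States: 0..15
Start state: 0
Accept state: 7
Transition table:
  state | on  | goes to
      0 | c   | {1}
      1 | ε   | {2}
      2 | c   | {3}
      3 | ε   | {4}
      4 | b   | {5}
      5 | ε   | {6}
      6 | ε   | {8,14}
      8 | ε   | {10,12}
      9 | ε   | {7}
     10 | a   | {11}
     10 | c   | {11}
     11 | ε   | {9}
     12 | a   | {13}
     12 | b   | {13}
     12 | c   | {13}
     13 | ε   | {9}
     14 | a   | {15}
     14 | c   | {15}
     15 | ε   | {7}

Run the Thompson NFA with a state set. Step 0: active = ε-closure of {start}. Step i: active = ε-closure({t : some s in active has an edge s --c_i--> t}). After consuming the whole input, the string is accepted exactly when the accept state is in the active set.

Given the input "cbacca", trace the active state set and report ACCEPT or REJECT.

start: ε-closure({0}) = {0}
'c' @ 1: {1,2}
'b' @ 2: {}  — dead — no transitions
rest 'acca' ignored (set empty)
after full input: {}  (accept=7 not in)

Answer: REJECT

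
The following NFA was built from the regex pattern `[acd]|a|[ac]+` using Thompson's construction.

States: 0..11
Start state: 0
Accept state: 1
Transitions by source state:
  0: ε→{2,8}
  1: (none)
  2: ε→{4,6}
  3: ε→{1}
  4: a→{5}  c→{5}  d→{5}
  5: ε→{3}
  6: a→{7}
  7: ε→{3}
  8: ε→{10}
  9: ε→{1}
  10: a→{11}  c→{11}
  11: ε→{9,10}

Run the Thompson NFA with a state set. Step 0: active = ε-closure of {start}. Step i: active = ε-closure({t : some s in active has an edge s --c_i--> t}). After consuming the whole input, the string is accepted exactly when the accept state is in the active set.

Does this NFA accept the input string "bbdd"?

Answer: REJECT

Derivation:
start: ε-closure({0}) = {0,2,4,6,8,10}
'b' @ 1: {}  — state set empty
rest 'bdd' ignored (set empty)
after full input: {}  (accept=1 not in)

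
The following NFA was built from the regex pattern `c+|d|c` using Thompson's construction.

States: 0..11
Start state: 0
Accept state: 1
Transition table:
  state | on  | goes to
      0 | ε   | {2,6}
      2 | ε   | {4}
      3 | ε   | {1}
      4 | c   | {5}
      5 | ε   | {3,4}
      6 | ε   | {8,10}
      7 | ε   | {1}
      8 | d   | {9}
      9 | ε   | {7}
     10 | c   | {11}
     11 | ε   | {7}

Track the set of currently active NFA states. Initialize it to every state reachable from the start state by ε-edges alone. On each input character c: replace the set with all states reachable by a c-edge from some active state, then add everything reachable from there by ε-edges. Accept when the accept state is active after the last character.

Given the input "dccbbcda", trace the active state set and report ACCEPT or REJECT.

Answer: REJECT

Derivation:
S₀ = ε-closure({0}) = {0,2,4,6,8,10}
'd' @ 1: {1,7,9}  [accepting]
'c' @ 2: {}  — dead — no transitions
rest 'cbbcda' ignored (set empty)
final: {}; accept 1 not in set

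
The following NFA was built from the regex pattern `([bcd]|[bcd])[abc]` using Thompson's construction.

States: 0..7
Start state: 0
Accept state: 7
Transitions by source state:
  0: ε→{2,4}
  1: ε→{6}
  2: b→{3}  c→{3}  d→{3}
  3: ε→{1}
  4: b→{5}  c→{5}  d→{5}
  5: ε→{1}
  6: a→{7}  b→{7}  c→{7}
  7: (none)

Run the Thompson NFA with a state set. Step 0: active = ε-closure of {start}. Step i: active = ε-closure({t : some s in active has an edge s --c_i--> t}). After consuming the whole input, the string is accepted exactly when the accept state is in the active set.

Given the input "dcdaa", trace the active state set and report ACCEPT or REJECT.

Answer: REJECT

Steps:
S₀ = ε-closure({0}) = {0,2,4}
'd' @ 1: {1,3,5,6}
'c' @ 2: {7}  [accepting]
'd' @ 3: {}  — state set empty
rest 'aa' ignored (set empty)
after full input: {}  (accept=7 not in)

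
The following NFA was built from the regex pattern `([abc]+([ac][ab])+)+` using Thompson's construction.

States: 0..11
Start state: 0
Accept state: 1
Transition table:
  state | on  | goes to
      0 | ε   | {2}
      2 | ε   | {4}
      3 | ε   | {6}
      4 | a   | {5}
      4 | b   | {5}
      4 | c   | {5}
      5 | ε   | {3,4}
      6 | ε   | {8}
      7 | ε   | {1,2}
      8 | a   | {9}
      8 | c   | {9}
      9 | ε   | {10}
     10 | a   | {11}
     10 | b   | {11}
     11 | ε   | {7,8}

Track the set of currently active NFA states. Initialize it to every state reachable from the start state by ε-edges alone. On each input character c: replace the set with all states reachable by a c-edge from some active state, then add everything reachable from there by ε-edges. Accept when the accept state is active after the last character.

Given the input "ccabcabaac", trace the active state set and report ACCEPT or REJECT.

S₀ = ε-closure({0}) = {0,2,4}
'c' @ 1: {3,4,5,6,8}
'c' @ 2: {3,4,5,6,8,9,10}
'a' @ 3: {1,2,3,4,5,6,7,8,9,10,11}  ✓accept
'b' @ 4: {1,2,3,4,5,6,7,8,11}  ✓accept
'c' @ 5: {3,4,5,6,8,9,10}
'a' @ 6: {1,2,3,4,5,6,7,8,9,10,11}  ✓accept
'b' @ 7: {1,2,3,4,5,6,7,8,11}  ✓accept
'a' @ 8: {3,4,5,6,8,9,10}
'a' @ 9: {1,2,3,4,5,6,7,8,9,10,11}  ✓accept
'c' @ 10: {3,4,5,6,8,9,10}
after full input: {3,4,5,6,8,9,10}  (accept=1 not in)

Answer: REJECT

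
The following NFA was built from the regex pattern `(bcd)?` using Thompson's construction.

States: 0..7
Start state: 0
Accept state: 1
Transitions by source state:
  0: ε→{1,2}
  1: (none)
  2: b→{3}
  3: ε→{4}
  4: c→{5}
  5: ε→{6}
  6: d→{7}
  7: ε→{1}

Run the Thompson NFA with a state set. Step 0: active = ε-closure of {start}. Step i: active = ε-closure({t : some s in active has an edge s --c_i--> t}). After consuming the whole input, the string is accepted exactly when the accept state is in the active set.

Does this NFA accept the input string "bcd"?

Answer: ACCEPT

Trace:
initial (ε-close {0}): {0,1,2}
'b' @ 1: {3,4}
'c' @ 2: {5,6}
'd' @ 3: {1,7}  [accepting]
final: {1,7}; accept 1 in set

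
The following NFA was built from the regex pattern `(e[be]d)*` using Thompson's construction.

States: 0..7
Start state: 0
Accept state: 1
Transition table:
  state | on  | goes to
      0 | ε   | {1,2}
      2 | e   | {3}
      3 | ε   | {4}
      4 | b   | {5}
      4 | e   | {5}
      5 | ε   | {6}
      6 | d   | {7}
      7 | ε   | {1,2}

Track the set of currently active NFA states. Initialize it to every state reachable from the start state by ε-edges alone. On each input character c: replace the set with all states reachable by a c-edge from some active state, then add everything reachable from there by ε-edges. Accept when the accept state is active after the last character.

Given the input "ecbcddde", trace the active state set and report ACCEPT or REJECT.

S₀ = ε-closure({0}) = {0,1,2}
'e' @ 1: {3,4}
'c' @ 2: {}  — no active states
rest 'bcddde' ignored (set empty)
after full input: {}  (accept=1 not in)

Answer: REJECT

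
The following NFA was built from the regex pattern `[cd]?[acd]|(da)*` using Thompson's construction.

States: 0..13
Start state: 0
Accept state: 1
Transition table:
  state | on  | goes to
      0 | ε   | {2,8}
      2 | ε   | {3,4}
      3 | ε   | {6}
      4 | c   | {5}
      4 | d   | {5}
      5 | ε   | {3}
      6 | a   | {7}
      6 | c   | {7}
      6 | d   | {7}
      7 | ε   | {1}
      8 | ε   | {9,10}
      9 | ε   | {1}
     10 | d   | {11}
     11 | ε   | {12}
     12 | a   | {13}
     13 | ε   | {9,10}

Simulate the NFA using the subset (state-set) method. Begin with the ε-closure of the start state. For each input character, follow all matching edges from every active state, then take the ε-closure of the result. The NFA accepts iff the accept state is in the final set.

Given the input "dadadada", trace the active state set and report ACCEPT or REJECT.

start: ε-closure({0}) = {0,1,2,3,4,6,8,9,10}
'd' @ 1: {1,3,5,6,7,11,12}  (accept∈set)
'a' @ 2: {1,7,9,10,13}  (accept∈set)
'd' @ 3: {11,12}
'a' @ 4: {1,9,10,13}  (accept∈set)
'd' @ 5: {11,12}
'a' @ 6: {1,9,10,13}  (accept∈set)
'd' @ 7: {11,12}
'a' @ 8: {1,9,10,13}  (accept∈set)
end set {1,9,10,13} — state 1 in

Answer: ACCEPT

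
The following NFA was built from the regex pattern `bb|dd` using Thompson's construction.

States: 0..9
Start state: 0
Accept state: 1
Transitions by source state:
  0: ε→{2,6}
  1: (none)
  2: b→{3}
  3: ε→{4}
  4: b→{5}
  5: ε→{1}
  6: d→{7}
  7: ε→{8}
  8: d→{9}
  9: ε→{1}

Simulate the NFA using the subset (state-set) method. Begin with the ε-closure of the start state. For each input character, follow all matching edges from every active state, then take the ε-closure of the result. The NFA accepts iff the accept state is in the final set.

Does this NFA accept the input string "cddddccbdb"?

Answer: REJECT

Derivation:
S₀ = ε-closure({0}) = {0,2,6}
'c' @ 1: {}  — state set empty
rest 'ddddccbdb' ignored (set empty)
after full input: {}  (accept=1 not in)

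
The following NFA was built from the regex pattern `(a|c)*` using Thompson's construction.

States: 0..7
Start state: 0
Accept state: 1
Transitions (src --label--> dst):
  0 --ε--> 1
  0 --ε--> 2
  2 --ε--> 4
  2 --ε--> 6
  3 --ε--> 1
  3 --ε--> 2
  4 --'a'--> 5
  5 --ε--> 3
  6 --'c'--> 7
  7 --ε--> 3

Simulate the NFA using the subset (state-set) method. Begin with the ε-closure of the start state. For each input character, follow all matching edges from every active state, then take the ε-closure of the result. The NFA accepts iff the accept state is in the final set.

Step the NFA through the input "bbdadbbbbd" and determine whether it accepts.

Answer: REJECT

Trace:
S₀ = ε-closure({0}) = {0,1,2,4,6}
'b' @ 1: {}  — state set empty
rest 'bdadbbbbd' ignored (set empty)
end set {} — state 1 not in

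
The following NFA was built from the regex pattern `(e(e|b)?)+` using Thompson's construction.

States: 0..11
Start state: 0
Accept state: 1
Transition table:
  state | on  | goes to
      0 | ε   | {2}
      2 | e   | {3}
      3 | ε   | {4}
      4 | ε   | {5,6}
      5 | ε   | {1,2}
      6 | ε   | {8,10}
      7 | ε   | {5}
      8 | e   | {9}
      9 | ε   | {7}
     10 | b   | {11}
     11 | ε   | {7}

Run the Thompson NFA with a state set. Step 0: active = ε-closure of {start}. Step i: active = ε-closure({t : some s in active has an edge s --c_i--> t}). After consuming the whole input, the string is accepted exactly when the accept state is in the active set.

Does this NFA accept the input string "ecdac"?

Answer: REJECT

Derivation:
S₀ = ε-closure({0}) = {0,2}
'e' @ 1: {1,2,3,4,5,6,8,10}  (accept∈set)
'c' @ 2: {}  — state set empty
rest 'dac' ignored (set empty)
end set {} — state 1 not in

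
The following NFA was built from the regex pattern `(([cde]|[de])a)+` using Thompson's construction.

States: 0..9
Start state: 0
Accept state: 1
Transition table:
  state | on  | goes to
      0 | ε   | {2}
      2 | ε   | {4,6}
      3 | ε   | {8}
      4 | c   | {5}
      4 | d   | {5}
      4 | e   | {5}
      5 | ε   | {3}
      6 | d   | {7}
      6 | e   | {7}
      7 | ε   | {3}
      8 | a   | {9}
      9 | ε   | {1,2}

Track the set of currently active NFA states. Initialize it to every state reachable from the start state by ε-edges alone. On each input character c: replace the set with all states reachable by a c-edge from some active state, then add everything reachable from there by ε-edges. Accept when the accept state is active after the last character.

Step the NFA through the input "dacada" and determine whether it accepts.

initial (ε-close {0}): {0,2,4,6}
'd' @ 1: {3,5,7,8}
'a' @ 2: {1,2,4,6,9}  (accept∈set)
'c' @ 3: {3,5,8}
'a' @ 4: {1,2,4,6,9}  (accept∈set)
'd' @ 5: {3,5,7,8}
'a' @ 6: {1,2,4,6,9}  (accept∈set)
after full input: {1,2,4,6,9}  (accept=1 in)

Answer: ACCEPT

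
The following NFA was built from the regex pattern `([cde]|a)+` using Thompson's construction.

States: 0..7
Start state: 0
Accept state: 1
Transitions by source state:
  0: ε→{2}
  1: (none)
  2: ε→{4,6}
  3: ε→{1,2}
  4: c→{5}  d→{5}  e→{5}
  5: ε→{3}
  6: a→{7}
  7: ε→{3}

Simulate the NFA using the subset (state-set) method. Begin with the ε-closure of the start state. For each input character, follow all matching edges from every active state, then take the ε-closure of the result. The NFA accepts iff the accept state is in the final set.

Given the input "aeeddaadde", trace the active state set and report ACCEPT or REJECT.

Answer: ACCEPT

Trace:
S₀ = ε-closure({0}) = {0,2,4,6}
'a' @ 1: {1,2,3,4,6,7}  [accepting]
'e' @ 2: {1,2,3,4,5,6}  [accepting]
'e' @ 3: {1,2,3,4,5,6}  [accepting]
'd' @ 4: {1,2,3,4,5,6}  [accepting]
'd' @ 5: {1,2,3,4,5,6}  [accepting]
'a' @ 6: {1,2,3,4,6,7}  [accepting]
'a' @ 7: {1,2,3,4,6,7}  [accepting]
'd' @ 8: {1,2,3,4,5,6}  [accepting]
'd' @ 9: {1,2,3,4,5,6}  [accepting]
'e' @ 10: {1,2,3,4,5,6}  [accepting]
end set {1,2,3,4,5,6} — state 1 in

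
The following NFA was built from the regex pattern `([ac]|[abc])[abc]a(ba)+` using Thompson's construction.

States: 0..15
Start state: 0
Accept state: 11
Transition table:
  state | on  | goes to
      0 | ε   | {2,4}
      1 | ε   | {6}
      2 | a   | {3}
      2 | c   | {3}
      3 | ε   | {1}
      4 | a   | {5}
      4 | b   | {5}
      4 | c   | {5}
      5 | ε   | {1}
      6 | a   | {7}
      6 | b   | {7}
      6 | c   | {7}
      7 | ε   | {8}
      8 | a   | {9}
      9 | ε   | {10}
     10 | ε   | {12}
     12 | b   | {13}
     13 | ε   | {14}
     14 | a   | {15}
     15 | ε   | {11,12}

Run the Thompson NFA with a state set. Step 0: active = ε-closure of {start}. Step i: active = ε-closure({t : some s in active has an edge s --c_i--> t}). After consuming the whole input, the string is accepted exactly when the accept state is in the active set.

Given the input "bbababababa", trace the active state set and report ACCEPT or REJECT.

start: ε-closure({0}) = {0,2,4}
'b' @ 1: {1,5,6}
'b' @ 2: {7,8}
'a' @ 3: {9,10,12}
'b' @ 4: {13,14}
'a' @ 5: {11,12,15}  [accepting]
'b' @ 6: {13,14}
'a' @ 7: {11,12,15}  [accepting]
'b' @ 8: {13,14}
'a' @ 9: {11,12,15}  [accepting]
'b' @ 10: {13,14}
'a' @ 11: {11,12,15}  [accepting]
after full input: {11,12,15}  (accept=11 in)

Answer: ACCEPT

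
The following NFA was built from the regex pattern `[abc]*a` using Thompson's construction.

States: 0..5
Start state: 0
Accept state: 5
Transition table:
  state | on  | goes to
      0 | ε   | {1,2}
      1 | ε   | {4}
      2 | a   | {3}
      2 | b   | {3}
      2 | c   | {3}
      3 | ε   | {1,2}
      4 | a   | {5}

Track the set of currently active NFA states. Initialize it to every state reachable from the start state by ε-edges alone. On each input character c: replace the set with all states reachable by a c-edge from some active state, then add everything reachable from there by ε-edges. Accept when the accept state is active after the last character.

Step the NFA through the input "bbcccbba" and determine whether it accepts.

initial (ε-close {0}): {0,1,2,4}
'b' @ 1: {1,2,3,4}
'b' @ 2: {1,2,3,4}
'c' @ 3: {1,2,3,4}
'c' @ 4: {1,2,3,4}
'c' @ 5: {1,2,3,4}
'b' @ 6: {1,2,3,4}
'b' @ 7: {1,2,3,4}
'a' @ 8: {1,2,3,4,5}  ✓accept
final: {1,2,3,4,5}; accept 5 in set

Answer: ACCEPT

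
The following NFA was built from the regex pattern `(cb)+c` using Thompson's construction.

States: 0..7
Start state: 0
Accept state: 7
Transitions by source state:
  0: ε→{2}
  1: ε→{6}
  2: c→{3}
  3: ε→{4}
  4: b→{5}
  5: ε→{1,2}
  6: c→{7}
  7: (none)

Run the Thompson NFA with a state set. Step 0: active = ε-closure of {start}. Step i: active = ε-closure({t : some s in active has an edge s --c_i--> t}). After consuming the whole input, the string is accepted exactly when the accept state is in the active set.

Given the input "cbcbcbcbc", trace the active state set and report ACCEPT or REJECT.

Answer: ACCEPT

Derivation:
initial (ε-close {0}): {0,2}
'c' @ 1: {3,4}
'b' @ 2: {1,2,5,6}
'c' @ 3: {3,4,7}  (accept∈set)
'b' @ 4: {1,2,5,6}
'c' @ 5: {3,4,7}  (accept∈set)
'b' @ 6: {1,2,5,6}
'c' @ 7: {3,4,7}  (accept∈set)
'b' @ 8: {1,2,5,6}
'c' @ 9: {3,4,7}  (accept∈set)
after full input: {3,4,7}  (accept=7 in)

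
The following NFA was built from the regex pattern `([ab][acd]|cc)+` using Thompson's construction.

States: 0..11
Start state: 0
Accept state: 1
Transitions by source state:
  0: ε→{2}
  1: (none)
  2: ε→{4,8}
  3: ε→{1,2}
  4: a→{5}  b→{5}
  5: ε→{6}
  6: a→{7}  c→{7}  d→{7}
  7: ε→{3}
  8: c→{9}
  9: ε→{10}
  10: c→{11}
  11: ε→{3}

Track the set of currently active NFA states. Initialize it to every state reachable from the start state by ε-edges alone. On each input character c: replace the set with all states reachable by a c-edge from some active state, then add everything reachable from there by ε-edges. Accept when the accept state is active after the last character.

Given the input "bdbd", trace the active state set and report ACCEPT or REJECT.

Answer: ACCEPT

Derivation:
S₀ = ε-closure({0}) = {0,2,4,8}
'b' @ 1: {5,6}
'd' @ 2: {1,2,3,4,7,8}  [accepting]
'b' @ 3: {5,6}
'd' @ 4: {1,2,3,4,7,8}  [accepting]
end set {1,2,3,4,7,8} — state 1 in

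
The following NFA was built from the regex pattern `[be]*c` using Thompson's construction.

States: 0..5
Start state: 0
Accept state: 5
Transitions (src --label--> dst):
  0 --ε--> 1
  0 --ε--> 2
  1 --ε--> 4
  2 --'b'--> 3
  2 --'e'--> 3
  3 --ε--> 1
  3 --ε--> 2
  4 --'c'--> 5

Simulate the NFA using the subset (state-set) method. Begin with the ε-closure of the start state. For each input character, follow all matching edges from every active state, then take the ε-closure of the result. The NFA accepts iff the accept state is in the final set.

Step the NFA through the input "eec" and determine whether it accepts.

Answer: ACCEPT

Steps:
S₀ = ε-closure({0}) = {0,1,2,4}
'e' @ 1: {1,2,3,4}
'e' @ 2: {1,2,3,4}
'c' @ 3: {5}  (accept∈set)
end set {5} — state 5 in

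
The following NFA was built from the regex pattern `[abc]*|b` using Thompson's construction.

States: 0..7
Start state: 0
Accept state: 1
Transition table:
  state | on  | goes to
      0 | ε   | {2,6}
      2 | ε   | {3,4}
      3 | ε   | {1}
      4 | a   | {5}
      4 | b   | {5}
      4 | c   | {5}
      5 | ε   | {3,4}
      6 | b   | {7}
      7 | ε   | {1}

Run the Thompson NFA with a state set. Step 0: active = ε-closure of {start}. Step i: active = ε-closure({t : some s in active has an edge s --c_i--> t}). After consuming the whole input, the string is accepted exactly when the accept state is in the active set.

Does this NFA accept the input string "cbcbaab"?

Answer: ACCEPT

Derivation:
initial (ε-close {0}): {0,1,2,3,4,6}
'c' @ 1: {1,3,4,5}  [accepting]
'b' @ 2: {1,3,4,5}  [accepting]
'c' @ 3: {1,3,4,5}  [accepting]
'b' @ 4: {1,3,4,5}  [accepting]
'a' @ 5: {1,3,4,5}  [accepting]
'a' @ 6: {1,3,4,5}  [accepting]
'b' @ 7: {1,3,4,5}  [accepting]
end set {1,3,4,5} — state 1 in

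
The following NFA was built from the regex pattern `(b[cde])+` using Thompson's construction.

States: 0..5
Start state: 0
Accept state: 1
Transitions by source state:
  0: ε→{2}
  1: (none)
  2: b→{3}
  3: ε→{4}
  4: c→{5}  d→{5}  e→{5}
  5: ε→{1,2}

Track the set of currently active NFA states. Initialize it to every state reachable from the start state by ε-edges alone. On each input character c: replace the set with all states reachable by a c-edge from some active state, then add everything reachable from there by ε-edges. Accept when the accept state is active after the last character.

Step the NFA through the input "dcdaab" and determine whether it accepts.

Answer: REJECT

Derivation:
initial (ε-close {0}): {0,2}
'd' @ 1: {}  — dead — no transitions
rest 'cdaab' ignored (set empty)
final: {}; accept 1 not in set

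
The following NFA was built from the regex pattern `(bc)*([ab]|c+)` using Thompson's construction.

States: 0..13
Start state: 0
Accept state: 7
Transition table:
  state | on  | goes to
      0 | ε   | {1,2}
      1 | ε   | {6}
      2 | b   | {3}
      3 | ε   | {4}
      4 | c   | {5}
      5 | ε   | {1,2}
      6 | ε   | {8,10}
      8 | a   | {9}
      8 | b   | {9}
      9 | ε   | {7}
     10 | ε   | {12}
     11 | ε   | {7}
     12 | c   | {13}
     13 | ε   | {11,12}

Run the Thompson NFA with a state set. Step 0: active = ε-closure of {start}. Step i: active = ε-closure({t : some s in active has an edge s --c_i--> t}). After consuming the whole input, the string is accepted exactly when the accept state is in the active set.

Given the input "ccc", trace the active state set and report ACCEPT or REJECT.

Answer: ACCEPT

Steps:
start: ε-closure({0}) = {0,1,2,6,8,10,12}
'c' @ 1: {7,11,12,13}  (accept∈set)
'c' @ 2: {7,11,12,13}  (accept∈set)
'c' @ 3: {7,11,12,13}  (accept∈set)
final: {7,11,12,13}; accept 7 in set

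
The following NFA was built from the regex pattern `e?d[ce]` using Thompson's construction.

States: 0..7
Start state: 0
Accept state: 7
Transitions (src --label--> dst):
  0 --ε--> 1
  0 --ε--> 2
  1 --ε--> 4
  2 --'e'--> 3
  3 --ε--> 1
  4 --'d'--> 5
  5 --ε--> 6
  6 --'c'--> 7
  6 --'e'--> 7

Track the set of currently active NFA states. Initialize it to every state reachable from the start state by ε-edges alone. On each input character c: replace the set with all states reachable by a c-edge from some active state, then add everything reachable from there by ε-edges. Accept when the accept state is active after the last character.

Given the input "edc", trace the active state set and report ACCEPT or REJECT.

initial (ε-close {0}): {0,1,2,4}
'e' @ 1: {1,3,4}
'd' @ 2: {5,6}
'c' @ 3: {7}  (accept∈set)
after full input: {7}  (accept=7 in)

Answer: ACCEPT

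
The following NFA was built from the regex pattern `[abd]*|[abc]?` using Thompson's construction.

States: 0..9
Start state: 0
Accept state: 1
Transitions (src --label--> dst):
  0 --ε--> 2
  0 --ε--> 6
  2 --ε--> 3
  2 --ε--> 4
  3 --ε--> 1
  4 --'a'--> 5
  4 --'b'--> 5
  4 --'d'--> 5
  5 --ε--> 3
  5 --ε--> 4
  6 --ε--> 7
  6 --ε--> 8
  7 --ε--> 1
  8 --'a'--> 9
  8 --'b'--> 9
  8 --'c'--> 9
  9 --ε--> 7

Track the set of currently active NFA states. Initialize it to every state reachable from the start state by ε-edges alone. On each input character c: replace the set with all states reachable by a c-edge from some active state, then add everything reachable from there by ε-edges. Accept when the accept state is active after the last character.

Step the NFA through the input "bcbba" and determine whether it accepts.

Answer: REJECT

Steps:
start: ε-closure({0}) = {0,1,2,3,4,6,7,8}
'b' @ 1: {1,3,4,5,7,9}  (accept∈set)
'c' @ 2: {}  — no active states
rest 'bba' ignored (set empty)
final: {}; accept 1 not in set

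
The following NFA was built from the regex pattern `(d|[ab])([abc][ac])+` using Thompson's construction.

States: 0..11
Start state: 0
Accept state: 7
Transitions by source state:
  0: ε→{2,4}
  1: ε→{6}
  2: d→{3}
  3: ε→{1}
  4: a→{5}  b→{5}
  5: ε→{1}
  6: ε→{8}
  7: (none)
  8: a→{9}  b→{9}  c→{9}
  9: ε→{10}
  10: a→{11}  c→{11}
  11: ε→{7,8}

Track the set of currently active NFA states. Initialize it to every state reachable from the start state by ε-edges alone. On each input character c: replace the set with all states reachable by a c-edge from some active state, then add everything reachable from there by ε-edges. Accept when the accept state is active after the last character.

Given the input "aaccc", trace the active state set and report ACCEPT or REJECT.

initial (ε-close {0}): {0,2,4}
'a' @ 1: {1,5,6,8}
'a' @ 2: {9,10}
'c' @ 3: {7,8,11}  (accept∈set)
'c' @ 4: {9,10}
'c' @ 5: {7,8,11}  (accept∈set)
final: {7,8,11}; accept 7 in set

Answer: ACCEPT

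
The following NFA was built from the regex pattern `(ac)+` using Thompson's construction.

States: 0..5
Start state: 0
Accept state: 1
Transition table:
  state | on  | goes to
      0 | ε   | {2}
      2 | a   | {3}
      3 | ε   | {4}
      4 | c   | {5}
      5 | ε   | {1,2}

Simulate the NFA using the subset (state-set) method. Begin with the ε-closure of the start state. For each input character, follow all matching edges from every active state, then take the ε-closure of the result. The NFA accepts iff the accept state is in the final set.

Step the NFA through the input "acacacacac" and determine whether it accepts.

initial (ε-close {0}): {0,2}
'a' @ 1: {3,4}
'c' @ 2: {1,2,5}  [accepting]
'a' @ 3: {3,4}
'c' @ 4: {1,2,5}  [accepting]
'a' @ 5: {3,4}
'c' @ 6: {1,2,5}  [accepting]
'a' @ 7: {3,4}
'c' @ 8: {1,2,5}  [accepting]
'a' @ 9: {3,4}
'c' @ 10: {1,2,5}  [accepting]
after full input: {1,2,5}  (accept=1 in)

Answer: ACCEPT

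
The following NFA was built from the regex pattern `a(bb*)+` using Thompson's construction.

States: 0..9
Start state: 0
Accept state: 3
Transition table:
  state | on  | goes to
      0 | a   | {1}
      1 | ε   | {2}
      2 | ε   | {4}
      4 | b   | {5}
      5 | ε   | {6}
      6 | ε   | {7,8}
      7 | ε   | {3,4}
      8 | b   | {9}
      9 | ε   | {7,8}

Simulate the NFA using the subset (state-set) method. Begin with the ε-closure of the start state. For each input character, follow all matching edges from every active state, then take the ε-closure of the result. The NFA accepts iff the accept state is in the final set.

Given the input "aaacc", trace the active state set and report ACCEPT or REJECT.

S₀ = ε-closure({0}) = {0}
'a' @ 1: {1,2,4}
'a' @ 2: {}  — no active states
rest 'acc' ignored (set empty)
final: {}; accept 3 not in set

Answer: REJECT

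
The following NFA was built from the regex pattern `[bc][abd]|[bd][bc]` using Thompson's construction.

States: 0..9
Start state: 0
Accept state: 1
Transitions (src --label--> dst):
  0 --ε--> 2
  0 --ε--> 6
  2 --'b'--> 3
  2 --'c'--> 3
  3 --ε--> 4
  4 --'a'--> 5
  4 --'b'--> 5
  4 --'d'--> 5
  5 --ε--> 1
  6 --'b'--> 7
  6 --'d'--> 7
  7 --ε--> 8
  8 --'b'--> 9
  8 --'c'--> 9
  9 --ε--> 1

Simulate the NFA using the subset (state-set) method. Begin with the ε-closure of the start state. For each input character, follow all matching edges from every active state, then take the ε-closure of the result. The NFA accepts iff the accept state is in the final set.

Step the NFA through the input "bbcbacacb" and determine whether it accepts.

start: ε-closure({0}) = {0,2,6}
'b' @ 1: {3,4,7,8}
'b' @ 2: {1,5,9}  [accepting]
'c' @ 3: {}  — dead — no transitions
rest 'bacacb' ignored (set empty)
end set {} — state 1 not in

Answer: REJECT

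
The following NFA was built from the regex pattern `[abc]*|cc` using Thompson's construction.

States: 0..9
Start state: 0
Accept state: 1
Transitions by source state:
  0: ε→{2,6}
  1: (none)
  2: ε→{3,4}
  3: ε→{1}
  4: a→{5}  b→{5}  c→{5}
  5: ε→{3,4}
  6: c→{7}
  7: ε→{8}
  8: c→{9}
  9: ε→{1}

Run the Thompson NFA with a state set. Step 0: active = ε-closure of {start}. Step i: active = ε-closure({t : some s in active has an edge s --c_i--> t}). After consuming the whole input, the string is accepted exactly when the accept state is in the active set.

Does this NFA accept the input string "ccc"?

Answer: ACCEPT

Trace:
start: ε-closure({0}) = {0,1,2,3,4,6}
'c' @ 1: {1,3,4,5,7,8}  ✓accept
'c' @ 2: {1,3,4,5,9}  ✓accept
'c' @ 3: {1,3,4,5}  ✓accept
after full input: {1,3,4,5}  (accept=1 in)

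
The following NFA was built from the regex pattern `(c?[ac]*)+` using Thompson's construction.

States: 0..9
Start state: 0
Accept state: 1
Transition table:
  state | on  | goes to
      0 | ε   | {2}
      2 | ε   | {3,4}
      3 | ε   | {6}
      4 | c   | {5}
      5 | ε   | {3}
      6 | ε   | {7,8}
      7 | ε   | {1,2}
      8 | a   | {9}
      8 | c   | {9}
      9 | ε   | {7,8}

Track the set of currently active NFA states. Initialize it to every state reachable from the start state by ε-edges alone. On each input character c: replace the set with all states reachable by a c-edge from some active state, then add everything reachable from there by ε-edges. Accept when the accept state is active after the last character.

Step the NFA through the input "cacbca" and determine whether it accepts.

start: ε-closure({0}) = {0,1,2,3,4,6,7,8}
'c' @ 1: {1,2,3,4,5,6,7,8,9}  ✓accept
'a' @ 2: {1,2,3,4,6,7,8,9}  ✓accept
'c' @ 3: {1,2,3,4,5,6,7,8,9}  ✓accept
'b' @ 4: {}  — dead — no transitions
rest 'ca' ignored (set empty)
after full input: {}  (accept=1 not in)

Answer: REJECT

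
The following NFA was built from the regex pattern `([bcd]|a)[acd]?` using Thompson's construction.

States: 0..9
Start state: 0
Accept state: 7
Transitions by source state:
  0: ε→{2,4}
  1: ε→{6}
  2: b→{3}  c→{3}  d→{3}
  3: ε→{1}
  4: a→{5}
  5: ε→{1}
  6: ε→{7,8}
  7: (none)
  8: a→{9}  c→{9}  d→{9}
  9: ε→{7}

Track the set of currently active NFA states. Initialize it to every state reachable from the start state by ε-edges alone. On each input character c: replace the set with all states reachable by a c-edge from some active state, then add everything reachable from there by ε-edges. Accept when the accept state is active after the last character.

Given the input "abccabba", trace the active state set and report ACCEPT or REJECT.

start: ε-closure({0}) = {0,2,4}
'a' @ 1: {1,5,6,7,8}  (accept∈set)
'b' @ 2: {}  — dead — no transitions
rest 'ccabba' ignored (set empty)
after full input: {}  (accept=7 not in)

Answer: REJECT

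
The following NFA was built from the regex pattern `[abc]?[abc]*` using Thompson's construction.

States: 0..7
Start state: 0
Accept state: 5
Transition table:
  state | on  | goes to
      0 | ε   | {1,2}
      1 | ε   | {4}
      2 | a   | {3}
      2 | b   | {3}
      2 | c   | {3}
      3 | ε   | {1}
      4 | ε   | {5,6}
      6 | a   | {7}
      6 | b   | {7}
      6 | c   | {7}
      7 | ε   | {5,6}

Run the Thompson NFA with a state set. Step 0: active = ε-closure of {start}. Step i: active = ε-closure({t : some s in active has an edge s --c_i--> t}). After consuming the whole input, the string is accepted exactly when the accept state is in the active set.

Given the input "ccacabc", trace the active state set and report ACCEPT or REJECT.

Answer: ACCEPT

Derivation:
S₀ = ε-closure({0}) = {0,1,2,4,5,6}
'c' @ 1: {1,3,4,5,6,7}  [accepting]
'c' @ 2: {5,6,7}  [accepting]
'a' @ 3: {5,6,7}  [accepting]
'c' @ 4: {5,6,7}  [accepting]
'a' @ 5: {5,6,7}  [accepting]
'b' @ 6: {5,6,7}  [accepting]
'c' @ 7: {5,6,7}  [accepting]
after full input: {5,6,7}  (accept=5 in)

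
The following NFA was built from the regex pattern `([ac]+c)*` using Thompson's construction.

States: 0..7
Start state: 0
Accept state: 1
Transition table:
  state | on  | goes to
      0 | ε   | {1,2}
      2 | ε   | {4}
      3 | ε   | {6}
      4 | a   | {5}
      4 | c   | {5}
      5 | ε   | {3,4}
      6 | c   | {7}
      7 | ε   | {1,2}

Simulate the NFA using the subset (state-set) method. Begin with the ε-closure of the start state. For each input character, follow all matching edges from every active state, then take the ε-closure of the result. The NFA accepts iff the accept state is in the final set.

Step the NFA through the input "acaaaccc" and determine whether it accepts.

Answer: ACCEPT

Steps:
S₀ = ε-closure({0}) = {0,1,2,4}
'a' @ 1: {3,4,5,6}
'c' @ 2: {1,2,3,4,5,6,7}  (accept∈set)
'a' @ 3: {3,4,5,6}
'a' @ 4: {3,4,5,6}
'a' @ 5: {3,4,5,6}
'c' @ 6: {1,2,3,4,5,6,7}  (accept∈set)
'c' @ 7: {1,2,3,4,5,6,7}  (accept∈set)
'c' @ 8: {1,2,3,4,5,6,7}  (accept∈set)
after full input: {1,2,3,4,5,6,7}  (accept=1 in)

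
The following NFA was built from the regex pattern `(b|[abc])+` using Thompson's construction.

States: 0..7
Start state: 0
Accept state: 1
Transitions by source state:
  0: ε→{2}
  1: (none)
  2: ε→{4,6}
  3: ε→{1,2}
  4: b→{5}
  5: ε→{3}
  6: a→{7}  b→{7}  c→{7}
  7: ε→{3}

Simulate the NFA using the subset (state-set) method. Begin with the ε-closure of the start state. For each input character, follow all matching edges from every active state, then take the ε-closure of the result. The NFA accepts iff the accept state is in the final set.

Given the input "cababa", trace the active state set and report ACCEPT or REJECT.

start: ε-closure({0}) = {0,2,4,6}
'c' @ 1: {1,2,3,4,6,7}  (accept∈set)
'a' @ 2: {1,2,3,4,6,7}  (accept∈set)
'b' @ 3: {1,2,3,4,5,6,7}  (accept∈set)
'a' @ 4: {1,2,3,4,6,7}  (accept∈set)
'b' @ 5: {1,2,3,4,5,6,7}  (accept∈set)
'a' @ 6: {1,2,3,4,6,7}  (accept∈set)
end set {1,2,3,4,6,7} — state 1 in

Answer: ACCEPT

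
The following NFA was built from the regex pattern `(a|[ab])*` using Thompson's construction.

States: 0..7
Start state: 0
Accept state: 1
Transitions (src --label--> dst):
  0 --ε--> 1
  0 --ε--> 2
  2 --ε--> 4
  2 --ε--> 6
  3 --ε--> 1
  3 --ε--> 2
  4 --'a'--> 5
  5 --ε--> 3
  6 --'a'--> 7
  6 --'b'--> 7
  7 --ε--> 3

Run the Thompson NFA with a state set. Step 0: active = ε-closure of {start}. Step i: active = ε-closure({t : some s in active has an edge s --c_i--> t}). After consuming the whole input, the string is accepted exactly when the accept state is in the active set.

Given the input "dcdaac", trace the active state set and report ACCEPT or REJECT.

S₀ = ε-closure({0}) = {0,1,2,4,6}
'd' @ 1: {}  — no active states
rest 'cdaac' ignored (set empty)
end set {} — state 1 not in

Answer: REJECT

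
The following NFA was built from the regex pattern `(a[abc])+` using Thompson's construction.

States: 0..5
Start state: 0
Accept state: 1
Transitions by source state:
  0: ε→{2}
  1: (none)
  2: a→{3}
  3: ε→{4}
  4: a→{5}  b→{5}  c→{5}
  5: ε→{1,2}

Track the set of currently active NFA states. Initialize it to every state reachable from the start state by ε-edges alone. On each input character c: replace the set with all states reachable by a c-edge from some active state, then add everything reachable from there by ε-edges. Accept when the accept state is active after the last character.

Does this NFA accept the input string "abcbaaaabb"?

Answer: REJECT

Derivation:
initial (ε-close {0}): {0,2}
'a' @ 1: {3,4}
'b' @ 2: {1,2,5}  [accepting]
'c' @ 3: {}  — state set empty
rest 'baaaabb' ignored (set empty)
after full input: {}  (accept=1 not in)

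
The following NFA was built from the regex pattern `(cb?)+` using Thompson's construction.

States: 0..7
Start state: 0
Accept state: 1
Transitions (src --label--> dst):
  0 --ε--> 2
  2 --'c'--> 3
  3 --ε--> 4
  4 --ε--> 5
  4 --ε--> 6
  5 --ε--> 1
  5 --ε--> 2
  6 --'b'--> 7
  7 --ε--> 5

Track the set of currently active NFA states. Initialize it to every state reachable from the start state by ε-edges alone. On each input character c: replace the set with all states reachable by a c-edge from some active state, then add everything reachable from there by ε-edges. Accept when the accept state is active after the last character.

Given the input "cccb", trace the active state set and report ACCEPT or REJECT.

start: ε-closure({0}) = {0,2}
'c' @ 1: {1,2,3,4,5,6}  [accepting]
'c' @ 2: {1,2,3,4,5,6}  [accepting]
'c' @ 3: {1,2,3,4,5,6}  [accepting]
'b' @ 4: {1,2,5,7}  [accepting]
end set {1,2,5,7} — state 1 in

Answer: ACCEPT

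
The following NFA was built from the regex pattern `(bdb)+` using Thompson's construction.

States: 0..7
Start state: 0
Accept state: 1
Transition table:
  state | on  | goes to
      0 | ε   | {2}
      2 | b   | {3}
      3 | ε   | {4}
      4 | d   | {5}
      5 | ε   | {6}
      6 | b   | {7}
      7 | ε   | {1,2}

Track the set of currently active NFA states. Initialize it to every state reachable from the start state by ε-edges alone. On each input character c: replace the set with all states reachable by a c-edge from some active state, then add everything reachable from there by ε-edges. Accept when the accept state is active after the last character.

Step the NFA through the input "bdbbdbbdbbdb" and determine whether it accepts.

Answer: ACCEPT

Derivation:
S₀ = ε-closure({0}) = {0,2}
'b' @ 1: {3,4}
'd' @ 2: {5,6}
'b' @ 3: {1,2,7}  [accepting]
'b' @ 4: {3,4}
'd' @ 5: {5,6}
'b' @ 6: {1,2,7}  [accepting]
'b' @ 7: {3,4}
'd' @ 8: {5,6}
'b' @ 9: {1,2,7}  [accepting]
'b' @ 10: {3,4}
'd' @ 11: {5,6}
'b' @ 12: {1,2,7}  [accepting]
end set {1,2,7} — state 1 in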